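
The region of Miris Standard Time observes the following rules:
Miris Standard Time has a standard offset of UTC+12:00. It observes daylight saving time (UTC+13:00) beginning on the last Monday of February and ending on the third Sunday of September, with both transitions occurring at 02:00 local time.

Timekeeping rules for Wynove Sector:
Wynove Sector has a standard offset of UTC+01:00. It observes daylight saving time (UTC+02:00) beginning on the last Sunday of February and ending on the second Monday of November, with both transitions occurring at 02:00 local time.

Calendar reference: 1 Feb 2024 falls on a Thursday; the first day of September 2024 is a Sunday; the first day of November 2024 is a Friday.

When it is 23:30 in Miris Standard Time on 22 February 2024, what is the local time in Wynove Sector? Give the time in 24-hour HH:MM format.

1 February 2024 is a Thursday, so Mondays fall on 5, 12, 19, 26; the last is February 26.
1 September 2024 is a Sunday, so the first Sunday is September 1 and the third is September 15.
22 February 2024 is outside the daylight-saving period (26 February – 15 September), so Miris Standard Time is on standard time, UTC+12:00.
23:30 Miris Standard Time − 12h = 11:30 UTC.
1 February 2024 is a Thursday, so Sundays fall on 4, 11, 18, 25; the last is February 25.
1 November 2024 is a Friday, so the first Monday is November 4 and the second is November 11.
At the standard offset (UTC+01:00), 11:30 UTC + 1h = 12:30 Wynove Sector standard time.
The standard-time date in Wynove Sector, 22 February 2024, is outside the daylight-saving period (25 February – 11 November), so Wynove Sector is on standard time, UTC+01:00.
11:30 UTC + 1h = 12:30 Wynove Sector.

12:30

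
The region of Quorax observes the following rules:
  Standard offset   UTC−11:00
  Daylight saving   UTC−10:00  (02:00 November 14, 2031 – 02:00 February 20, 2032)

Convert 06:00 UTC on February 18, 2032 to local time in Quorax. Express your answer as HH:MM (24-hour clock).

20:00

At the standard offset (UTC−11:00), 06:00 UTC − 11h = 19:00 Quorax standard time (rolling into the previous day, 17 February 2032).
Daylight saving runs 14 November 2031 – 20 February 2032; the standard-time date in Quorax, February 17, 2032, is inside that window, so Quorax is at UTC−10:00.
06:00 UTC − 10h = 20:00 local (rolling into the previous day, 17 February 2032).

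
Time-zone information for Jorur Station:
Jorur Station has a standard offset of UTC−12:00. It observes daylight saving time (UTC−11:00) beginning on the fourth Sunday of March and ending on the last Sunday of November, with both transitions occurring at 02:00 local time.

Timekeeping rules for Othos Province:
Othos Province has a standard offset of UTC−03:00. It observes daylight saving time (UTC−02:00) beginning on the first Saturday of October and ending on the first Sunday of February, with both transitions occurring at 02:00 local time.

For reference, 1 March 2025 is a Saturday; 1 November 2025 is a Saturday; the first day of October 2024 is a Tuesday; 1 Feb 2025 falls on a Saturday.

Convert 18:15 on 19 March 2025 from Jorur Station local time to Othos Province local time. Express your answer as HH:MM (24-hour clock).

03:15

1 March 2025 is a Saturday, so the first Sunday is March 2 and the fourth is March 23.
1 November 2025 is a Saturday, so Sundays fall on 2, 9, 16, 23, 30; the last is November 30.
Daylight saving runs 23 March – 30 November; 19 March 2025 is outside that window, so Jorur Station is on standard time at UTC−12:00.
18:15 Jorur Station + 12h = 06:15 UTC (rolling into the next day, 20 March 2025).
1 October 2024 is a Tuesday, so the first Saturday is October 5.
1 February 2025 is a Saturday, so the first Sunday is February 2.
At the standard offset (UTC−03:00), 06:15 UTC − 3h = 03:15 Othos Province standard time.
Daylight saving runs 5 October 2024 – 2 February 2025; the standard-time date in Othos Province, 20 March 2025, is outside that window, so Othos Province is on standard time at UTC−03:00.
06:15 UTC − 3h = 03:15 Othos Province.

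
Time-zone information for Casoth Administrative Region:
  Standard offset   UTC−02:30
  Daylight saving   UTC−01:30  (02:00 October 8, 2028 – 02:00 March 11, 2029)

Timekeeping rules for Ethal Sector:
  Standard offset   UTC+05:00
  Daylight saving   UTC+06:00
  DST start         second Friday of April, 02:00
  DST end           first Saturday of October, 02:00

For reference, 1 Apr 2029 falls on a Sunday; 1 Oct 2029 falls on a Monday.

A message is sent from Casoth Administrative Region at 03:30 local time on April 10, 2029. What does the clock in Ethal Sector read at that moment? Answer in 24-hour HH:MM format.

April 10, 2029 does not fall between 8 October 2028 and 11 March 2029, so daylight saving is not in effect and Casoth Administrative Region is at UTC−02:30.
03:30 Casoth Administrative Region + 2h30m = 06:00 UTC.
1 April 2029 is a Sunday, so the first Friday is April 6 and the second is April 13.
1 October 2029 is a Monday, so the first Saturday is October 6.
At the standard offset (UTC+05:00), 06:00 UTC + 5h = 11:00 Ethal Sector standard time.
The standard-time date in Ethal Sector, April 10, 2029, does not fall between 13 April and 6 October, so daylight saving is not in effect and Ethal Sector is at UTC+05:00.
06:00 UTC + 5h = 11:00 Ethal Sector.

11:00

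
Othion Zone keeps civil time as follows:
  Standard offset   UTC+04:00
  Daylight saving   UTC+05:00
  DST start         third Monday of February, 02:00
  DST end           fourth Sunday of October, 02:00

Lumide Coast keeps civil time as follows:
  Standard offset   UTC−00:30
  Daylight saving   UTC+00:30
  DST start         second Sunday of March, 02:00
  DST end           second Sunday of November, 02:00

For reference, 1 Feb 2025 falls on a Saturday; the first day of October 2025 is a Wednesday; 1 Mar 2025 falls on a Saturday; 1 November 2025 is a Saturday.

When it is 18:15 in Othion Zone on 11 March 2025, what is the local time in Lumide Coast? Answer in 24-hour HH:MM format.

1 February 2025 is a Saturday, so the first Monday is February 3 and the third is February 17.
1 October 2025 is a Wednesday, so the first Sunday is October 5 and the fourth is October 26.
Daylight saving runs 17 February – 26 October; 11 March 2025 is inside that window, so Othion Zone is at UTC+05:00.
18:15 Othion Zone − 5h = 13:15 UTC.
1 March 2025 is a Saturday, so the first Sunday is March 2 and the second is March 9.
1 November 2025 is a Saturday, so the first Sunday is November 2 and the second is November 9.
At the standard offset (UTC−00:30), 13:15 UTC − 0h30m = 12:45 Lumide Coast standard time.
Daylight saving runs 9 March – 9 November; the standard-time date in Lumide Coast, 11 March 2025, is inside that window, so Lumide Coast is at UTC+00:30.
13:15 UTC + 0h30m = 13:45 Lumide Coast.

13:45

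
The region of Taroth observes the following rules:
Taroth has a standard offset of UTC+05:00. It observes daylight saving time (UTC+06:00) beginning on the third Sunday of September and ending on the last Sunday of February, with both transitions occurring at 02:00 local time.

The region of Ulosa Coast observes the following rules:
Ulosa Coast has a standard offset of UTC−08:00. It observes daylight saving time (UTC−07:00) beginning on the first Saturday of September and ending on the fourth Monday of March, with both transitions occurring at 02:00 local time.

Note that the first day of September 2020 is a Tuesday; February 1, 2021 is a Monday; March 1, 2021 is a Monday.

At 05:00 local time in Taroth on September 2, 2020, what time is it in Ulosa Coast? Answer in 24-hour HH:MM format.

16:00

1 September 2020 is a Tuesday, so the first Sunday is September 6 and the third is September 20.
1 February 2021 is a Monday, so Sundays fall on 7, 14, 21, 28; the last is February 28.
September 2, 2020 is outside the daylight-saving period (20 September 2020 – 28 February 2021), so Taroth is on standard time, UTC+05:00.
05:00 Taroth − 5h = 00:00 UTC.
1 September 2020 is a Tuesday, so the first Saturday is September 5.
1 March 2021 is a Monday, so the first Monday is March 1 and the fourth is March 22.
At the standard offset (UTC−08:00), 00:00 UTC − 8h = 16:00 Ulosa Coast standard time (rolling into the previous day, 1 September 2020).
The standard-time date in Ulosa Coast, September 1, 2020, does not fall between 5 September 2020 and 22 March 2021, so daylight saving is not in effect and Ulosa Coast is at UTC−08:00.
00:00 UTC − 8h = 16:00 Ulosa Coast (rolling into the previous day, 1 September 2020).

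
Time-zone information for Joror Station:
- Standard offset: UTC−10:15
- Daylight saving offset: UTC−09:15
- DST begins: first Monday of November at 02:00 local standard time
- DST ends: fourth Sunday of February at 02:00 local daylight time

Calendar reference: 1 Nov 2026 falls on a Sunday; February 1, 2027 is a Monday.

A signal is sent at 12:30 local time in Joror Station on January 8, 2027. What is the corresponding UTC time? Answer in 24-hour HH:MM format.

21:45

1 November 2026 is a Sunday, so the first Monday is November 2.
1 February 2027 is a Monday, so the first Sunday is February 7 and the fourth is February 28.
January 8, 2027 falls between 2 November 2026 and 28 February 2027, so daylight saving is in effect and Joror Station is at UTC−09:15.
12:30 local + 9h15m = 21:45 UTC.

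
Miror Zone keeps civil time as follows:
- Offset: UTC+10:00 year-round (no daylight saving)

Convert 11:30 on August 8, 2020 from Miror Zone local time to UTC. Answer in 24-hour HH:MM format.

Miror Zone stays on UTC+10:00 all year.
11:30 local − 10h = 01:30 UTC.

01:30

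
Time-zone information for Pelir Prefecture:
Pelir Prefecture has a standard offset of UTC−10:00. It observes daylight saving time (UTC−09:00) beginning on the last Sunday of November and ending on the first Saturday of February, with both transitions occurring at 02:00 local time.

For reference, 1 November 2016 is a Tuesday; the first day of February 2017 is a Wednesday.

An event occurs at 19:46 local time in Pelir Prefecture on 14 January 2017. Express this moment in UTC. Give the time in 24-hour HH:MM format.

1 November 2016 is a Tuesday, so Sundays fall on 6, 13, 20, 27; the last is November 27.
1 February 2017 is a Wednesday, so the first Saturday is February 4.
14 January 2017 falls between 27 November 2016 and 4 February 2017, so daylight saving is in effect and Pelir Prefecture is at UTC−09:00.
19:46 local + 9h = 04:46 UTC (rolling into the next day, 15 January 2017).

04:46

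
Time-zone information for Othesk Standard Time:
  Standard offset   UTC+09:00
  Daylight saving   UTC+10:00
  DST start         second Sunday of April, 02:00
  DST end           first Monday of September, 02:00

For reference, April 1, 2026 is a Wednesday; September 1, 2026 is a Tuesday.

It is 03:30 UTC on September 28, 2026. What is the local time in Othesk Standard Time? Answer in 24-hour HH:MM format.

1 April 2026 is a Wednesday, so the first Sunday is April 5 and the second is April 12.
1 September 2026 is a Tuesday, so the first Monday is September 7.
At the standard offset (UTC+09:00), 03:30 UTC + 9h = 12:30 Othesk Standard Time standard time.
The standard-time date in Othesk Standard Time, September 28, 2026, does not fall between 12 April and 7 September, so daylight saving is not in effect and Othesk Standard Time is at UTC+09:00.
03:30 UTC + 9h = 12:30 local.

12:30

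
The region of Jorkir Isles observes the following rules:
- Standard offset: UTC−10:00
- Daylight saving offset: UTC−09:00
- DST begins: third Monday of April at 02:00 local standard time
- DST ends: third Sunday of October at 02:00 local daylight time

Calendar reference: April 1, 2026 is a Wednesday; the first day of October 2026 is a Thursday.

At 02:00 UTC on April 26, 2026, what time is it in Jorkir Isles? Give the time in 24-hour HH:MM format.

17:00

1 April 2026 is a Wednesday, so the first Monday is April 6 and the third is April 20.
1 October 2026 is a Thursday, so the first Sunday is October 4 and the third is October 18.
At the standard offset (UTC−10:00), 02:00 UTC − 10h = 16:00 Jorkir Isles standard time (rolling into the previous day, 25 April 2026).
The standard-time date in Jorkir Isles, April 25, 2026, lies within the daylight-saving period (20 April – 18 October), so Jorkir Isles is on daylight time, UTC−09:00.
02:00 UTC − 9h = 17:00 local (rolling into the previous day, 25 April 2026).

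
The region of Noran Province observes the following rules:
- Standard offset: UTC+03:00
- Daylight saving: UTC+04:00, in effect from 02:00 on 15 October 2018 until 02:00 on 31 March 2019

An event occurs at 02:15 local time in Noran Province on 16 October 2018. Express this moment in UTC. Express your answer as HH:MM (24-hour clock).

22:15

16 October 2018 lies within the daylight-saving period (15 October 2018 – 31 March 2019), so Noran Province is on daylight time, UTC+04:00.
02:15 local − 4h = 22:15 UTC (rolling into the previous day, 15 October 2018).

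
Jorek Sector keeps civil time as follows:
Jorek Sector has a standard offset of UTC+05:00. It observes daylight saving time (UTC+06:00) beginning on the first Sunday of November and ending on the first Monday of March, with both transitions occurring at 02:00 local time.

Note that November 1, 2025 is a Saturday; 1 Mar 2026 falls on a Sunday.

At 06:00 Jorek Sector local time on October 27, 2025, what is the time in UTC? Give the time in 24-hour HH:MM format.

1 November 2025 is a Saturday, so the first Sunday is November 2.
1 March 2026 is a Sunday, so the first Monday is March 2.
October 27, 2025 is outside the daylight-saving period (2 November 2025 – 2 March 2026), so Jorek Sector is on standard time, UTC+05:00.
06:00 local − 5h = 01:00 UTC.

01:00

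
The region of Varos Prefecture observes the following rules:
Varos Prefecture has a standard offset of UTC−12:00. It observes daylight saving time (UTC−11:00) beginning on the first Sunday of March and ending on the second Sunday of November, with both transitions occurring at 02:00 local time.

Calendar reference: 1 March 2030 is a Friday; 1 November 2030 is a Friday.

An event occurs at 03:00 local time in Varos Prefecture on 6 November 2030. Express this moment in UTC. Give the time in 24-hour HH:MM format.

14:00

1 March 2030 is a Friday, so the first Sunday is March 3.
1 November 2030 is a Friday, so the first Sunday is November 3 and the second is November 10.
Daylight saving runs 3 March – 10 November; 6 November 2030 is inside that window, so Varos Prefecture is at UTC−11:00.
03:00 local + 11h = 14:00 UTC.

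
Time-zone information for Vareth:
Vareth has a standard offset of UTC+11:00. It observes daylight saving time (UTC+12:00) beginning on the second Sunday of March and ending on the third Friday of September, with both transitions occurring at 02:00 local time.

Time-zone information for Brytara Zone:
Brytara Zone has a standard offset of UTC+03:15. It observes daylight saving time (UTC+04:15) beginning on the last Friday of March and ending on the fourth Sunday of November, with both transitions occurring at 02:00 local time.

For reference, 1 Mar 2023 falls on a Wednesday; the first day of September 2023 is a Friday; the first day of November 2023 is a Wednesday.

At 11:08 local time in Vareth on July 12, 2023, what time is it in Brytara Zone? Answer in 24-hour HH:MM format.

1 March 2023 is a Wednesday, so the first Sunday is March 5 and the second is March 12.
1 September 2023 is a Friday, so the first Friday is September 1 and the third is September 15.
Daylight saving runs 12 March – 15 September; July 12, 2023 is inside that window, so Vareth is at UTC+12:00.
11:08 Vareth − 12h = 23:08 UTC (rolling into the previous day, 11 July 2023).
1 March 2023 is a Wednesday, so Fridays fall on 3, 10, 17, 24, 31; the last is March 31.
1 November 2023 is a Wednesday, so the first Sunday is November 5 and the fourth is November 26.
At the standard offset (UTC+03:15), 23:08 UTC + 3h15m = 02:23 Brytara Zone standard time (rolling into the next day, 12 July 2023).
The standard-time date in Brytara Zone, July 12, 2023, falls between 31 March and 26 November, so daylight saving is in effect and Brytara Zone is at UTC+04:15.
23:08 UTC + 4h15m = 03:23 Brytara Zone (rolling into the next day, 12 July 2023).

03:23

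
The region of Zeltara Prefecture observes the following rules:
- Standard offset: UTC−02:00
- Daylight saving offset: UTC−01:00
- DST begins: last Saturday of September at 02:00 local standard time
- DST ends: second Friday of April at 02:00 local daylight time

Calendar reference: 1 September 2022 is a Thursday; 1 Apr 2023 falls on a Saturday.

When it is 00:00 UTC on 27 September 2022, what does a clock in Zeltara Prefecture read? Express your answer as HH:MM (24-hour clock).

1 September 2022 is a Thursday, so Saturdays fall on 3, 10, 17, 24; the last is September 24.
1 April 2023 is a Saturday, so the first Friday is April 7 and the second is April 14.
At the standard offset (UTC−02:00), 00:00 UTC − 2h = 22:00 Zeltara Prefecture standard time (rolling into the previous day, 26 September 2022).
Daylight saving runs 24 September 2022 – 14 April 2023; the standard-time date in Zeltara Prefecture, 26 September 2022, is inside that window, so Zeltara Prefecture is at UTC−01:00.
00:00 UTC − 1h = 23:00 local (rolling into the previous day, 26 September 2022).

23:00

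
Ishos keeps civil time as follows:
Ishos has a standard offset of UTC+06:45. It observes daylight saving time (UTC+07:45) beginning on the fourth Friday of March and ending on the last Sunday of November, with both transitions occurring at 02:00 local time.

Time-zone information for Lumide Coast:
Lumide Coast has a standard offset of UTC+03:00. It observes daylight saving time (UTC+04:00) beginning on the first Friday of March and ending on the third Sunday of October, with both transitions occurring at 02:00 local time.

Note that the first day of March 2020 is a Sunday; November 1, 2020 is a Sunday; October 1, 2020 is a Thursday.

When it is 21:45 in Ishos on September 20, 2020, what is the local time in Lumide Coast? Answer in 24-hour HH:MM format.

18:00

1 March 2020 is a Sunday, so the first Friday is March 6 and the fourth is March 27.
1 November 2020 is a Sunday, so Sundays fall on 1, 8, 15, 22, 29; the last is November 29.
Daylight saving runs 27 March – 29 November; September 20, 2020 is inside that window, so Ishos is at UTC+07:45.
21:45 Ishos − 7h45m = 14:00 UTC.
1 March 2020 is a Sunday, so the first Friday is March 6.
1 October 2020 is a Thursday, so the first Sunday is October 4 and the third is October 18.
At the standard offset (UTC+03:00), 14:00 UTC + 3h = 17:00 Lumide Coast standard time.
Daylight saving runs 6 March – 18 October; the standard-time date in Lumide Coast, September 20, 2020, is inside that window, so Lumide Coast is at UTC+04:00.
14:00 UTC + 4h = 18:00 Lumide Coast.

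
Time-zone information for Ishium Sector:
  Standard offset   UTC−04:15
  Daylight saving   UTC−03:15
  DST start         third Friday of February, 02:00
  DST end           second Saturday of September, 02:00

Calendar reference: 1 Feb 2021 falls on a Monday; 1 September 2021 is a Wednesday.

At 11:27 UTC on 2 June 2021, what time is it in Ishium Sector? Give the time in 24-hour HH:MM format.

08:12

1 February 2021 is a Monday, so the first Friday is February 5 and the third is February 19.
1 September 2021 is a Wednesday, so the first Saturday is September 4 and the second is September 11.
At the standard offset (UTC−04:15), 11:27 UTC − 4h15m = 07:12 Ishium Sector standard time.
The standard-time date in Ishium Sector, 2 June 2021, lies within the daylight-saving period (19 February – 11 September), so Ishium Sector is on daylight time, UTC−03:15.
11:27 UTC − 3h15m = 08:12 local.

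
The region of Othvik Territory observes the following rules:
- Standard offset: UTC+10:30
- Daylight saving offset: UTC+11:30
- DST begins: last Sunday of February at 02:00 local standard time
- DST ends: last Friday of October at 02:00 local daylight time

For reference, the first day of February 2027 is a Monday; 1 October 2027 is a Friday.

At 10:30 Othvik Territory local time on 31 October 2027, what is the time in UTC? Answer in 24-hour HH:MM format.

00:00

1 February 2027 is a Monday, so Sundays fall on 7, 14, 21, 28; the last is February 28.
1 October 2027 is a Friday, so Fridays fall on 1, 8, 15, 22, 29; the last is October 29.
31 October 2027 is outside the daylight-saving period (28 February – 29 October), so Othvik Territory is on standard time, UTC+10:30.
10:30 local − 10h30m = 00:00 UTC.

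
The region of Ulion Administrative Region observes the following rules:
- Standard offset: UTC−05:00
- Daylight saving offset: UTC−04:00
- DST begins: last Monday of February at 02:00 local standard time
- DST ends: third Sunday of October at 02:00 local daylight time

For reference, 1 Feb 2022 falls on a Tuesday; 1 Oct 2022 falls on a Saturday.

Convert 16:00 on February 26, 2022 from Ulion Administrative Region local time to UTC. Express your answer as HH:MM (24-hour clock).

1 February 2022 is a Tuesday, so Mondays fall on 7, 14, 21, 28; the last is February 28.
1 October 2022 is a Saturday, so the first Sunday is October 2 and the third is October 16.
February 26, 2022 is outside the daylight-saving period (28 February – 16 October), so Ulion Administrative Region is on standard time, UTC−05:00.
16:00 local + 5h = 21:00 UTC.

21:00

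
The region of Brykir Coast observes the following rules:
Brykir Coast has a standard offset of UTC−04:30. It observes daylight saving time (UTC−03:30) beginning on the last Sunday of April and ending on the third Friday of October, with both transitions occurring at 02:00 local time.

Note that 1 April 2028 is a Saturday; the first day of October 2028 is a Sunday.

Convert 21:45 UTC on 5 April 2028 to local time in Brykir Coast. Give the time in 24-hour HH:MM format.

1 April 2028 is a Saturday, so Sundays fall on 2, 9, 16, 23, 30; the last is April 30.
1 October 2028 is a Sunday, so the first Friday is October 6 and the third is October 20.
At the standard offset (UTC−04:30), 21:45 UTC − 4h30m = 17:15 Brykir Coast standard time.
Daylight saving runs 30 April – 20 October; the standard-time date in Brykir Coast, 5 April 2028, is outside that window, so Brykir Coast is on standard time at UTC−04:30.
21:45 UTC − 4h30m = 17:15 local.

17:15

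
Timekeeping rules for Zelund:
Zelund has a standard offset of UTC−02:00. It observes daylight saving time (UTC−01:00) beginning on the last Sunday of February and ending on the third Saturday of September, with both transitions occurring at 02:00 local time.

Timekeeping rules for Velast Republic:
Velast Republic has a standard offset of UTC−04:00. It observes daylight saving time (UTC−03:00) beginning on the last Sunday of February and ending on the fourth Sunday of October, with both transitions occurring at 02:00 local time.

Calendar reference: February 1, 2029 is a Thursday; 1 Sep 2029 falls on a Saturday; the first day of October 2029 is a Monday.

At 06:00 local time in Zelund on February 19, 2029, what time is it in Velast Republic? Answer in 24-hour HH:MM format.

04:00

1 February 2029 is a Thursday, so Sundays fall on 4, 11, 18, 25; the last is February 25.
1 September 2029 is a Saturday, so the first Saturday is September 1 and the third is September 15.
Daylight saving runs 25 February – 15 September; February 19, 2029 is outside that window, so Zelund is on standard time at UTC−02:00.
06:00 Zelund + 2h = 08:00 UTC.
1 February 2029 is a Thursday, so Sundays fall on 4, 11, 18, 25; the last is February 25.
1 October 2029 is a Monday, so the first Sunday is October 7 and the fourth is October 28.
At the standard offset (UTC−04:00), 08:00 UTC − 4h = 04:00 Velast Republic standard time.
The standard-time date in Velast Republic, February 19, 2029, does not fall between 25 February and 28 October, so daylight saving is not in effect and Velast Republic is at UTC−04:00.
08:00 UTC − 4h = 04:00 Velast Republic.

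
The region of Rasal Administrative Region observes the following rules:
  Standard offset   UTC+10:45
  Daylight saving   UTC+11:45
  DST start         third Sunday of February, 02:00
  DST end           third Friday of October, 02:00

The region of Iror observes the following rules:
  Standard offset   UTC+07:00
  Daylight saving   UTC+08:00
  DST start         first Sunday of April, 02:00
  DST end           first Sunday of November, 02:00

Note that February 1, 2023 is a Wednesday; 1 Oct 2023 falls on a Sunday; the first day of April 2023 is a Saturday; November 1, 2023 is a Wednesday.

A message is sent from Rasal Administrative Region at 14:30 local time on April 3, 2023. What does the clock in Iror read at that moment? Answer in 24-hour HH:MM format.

1 February 2023 is a Wednesday, so the first Sunday is February 5 and the third is February 19.
1 October 2023 is a Sunday, so the first Friday is October 6 and the third is October 20.
April 3, 2023 falls between 19 February and 20 October, so daylight saving is in effect and Rasal Administrative Region is at UTC+11:45.
14:30 Rasal Administrative Region − 11h45m = 02:45 UTC.
1 April 2023 is a Saturday, so the first Sunday is April 2.
1 November 2023 is a Wednesday, so the first Sunday is November 5.
At the standard offset (UTC+07:00), 02:45 UTC + 7h = 09:45 Iror standard time.
The standard-time date in Iror, April 3, 2023, falls between 2 April and 5 November, so daylight saving is in effect and Iror is at UTC+08:00.
02:45 UTC + 8h = 10:45 Iror.

10:45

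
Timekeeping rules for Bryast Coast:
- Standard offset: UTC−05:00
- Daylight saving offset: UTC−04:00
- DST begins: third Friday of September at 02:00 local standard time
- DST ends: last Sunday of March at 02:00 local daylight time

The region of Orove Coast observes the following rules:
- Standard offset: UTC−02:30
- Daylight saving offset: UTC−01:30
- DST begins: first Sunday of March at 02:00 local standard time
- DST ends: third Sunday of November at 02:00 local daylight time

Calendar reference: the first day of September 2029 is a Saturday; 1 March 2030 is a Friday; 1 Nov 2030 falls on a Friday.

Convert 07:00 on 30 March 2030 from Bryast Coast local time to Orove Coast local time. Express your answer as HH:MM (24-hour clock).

1 September 2029 is a Saturday, so the first Friday is September 7 and the third is September 21.
1 March 2030 is a Friday, so Sundays fall on 3, 10, 17, 24, 31; the last is March 31.
30 March 2030 lies within the daylight-saving period (21 September 2029 – 31 March 2030), so Bryast Coast is on daylight time, UTC−04:00.
07:00 Bryast Coast + 4h = 11:00 UTC.
1 March 2030 is a Friday, so the first Sunday is March 3.
1 November 2030 is a Friday, so the first Sunday is November 3 and the third is November 17.
At the standard offset (UTC−02:30), 11:00 UTC − 2h30m = 08:30 Orove Coast standard time.
The standard-time date in Orove Coast, 30 March 2030, falls between 3 March and 17 November, so daylight saving is in effect and Orove Coast is at UTC−01:30.
11:00 UTC − 1h30m = 09:30 Orove Coast.

09:30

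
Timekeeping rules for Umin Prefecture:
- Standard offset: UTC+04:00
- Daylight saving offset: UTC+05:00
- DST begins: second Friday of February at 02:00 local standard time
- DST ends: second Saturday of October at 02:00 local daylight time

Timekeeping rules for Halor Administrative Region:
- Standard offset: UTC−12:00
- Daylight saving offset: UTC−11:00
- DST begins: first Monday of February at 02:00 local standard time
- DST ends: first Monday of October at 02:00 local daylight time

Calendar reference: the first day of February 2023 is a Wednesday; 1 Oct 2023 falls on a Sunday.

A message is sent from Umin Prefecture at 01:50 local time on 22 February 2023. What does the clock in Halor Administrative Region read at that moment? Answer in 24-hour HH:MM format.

1 February 2023 is a Wednesday, so the first Friday is February 3 and the second is February 10.
1 October 2023 is a Sunday, so the first Saturday is October 7 and the second is October 14.
Daylight saving runs 10 February – 14 October; 22 February 2023 is inside that window, so Umin Prefecture is at UTC+05:00.
01:50 Umin Prefecture − 5h = 20:50 UTC (rolling into the previous day, 21 February 2023).
1 February 2023 is a Wednesday, so the first Monday is February 6.
1 October 2023 is a Sunday, so the first Monday is October 2.
At the standard offset (UTC−12:00), 20:50 UTC − 12h = 08:50 Halor Administrative Region standard time.
The standard-time date in Halor Administrative Region, 21 February 2023, falls between 6 February and 2 October, so daylight saving is in effect and Halor Administrative Region is at UTC−11:00.
20:50 UTC − 11h = 09:50 Halor Administrative Region.

09:50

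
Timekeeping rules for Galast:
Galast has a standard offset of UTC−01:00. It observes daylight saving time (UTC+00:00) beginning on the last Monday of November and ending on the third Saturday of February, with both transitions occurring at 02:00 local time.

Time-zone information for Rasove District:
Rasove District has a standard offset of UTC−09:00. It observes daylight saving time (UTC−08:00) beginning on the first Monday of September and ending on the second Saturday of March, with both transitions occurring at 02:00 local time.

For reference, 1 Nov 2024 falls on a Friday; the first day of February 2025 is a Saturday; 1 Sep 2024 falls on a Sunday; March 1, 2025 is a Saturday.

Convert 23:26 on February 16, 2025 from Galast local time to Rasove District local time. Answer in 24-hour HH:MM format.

1 November 2024 is a Friday, so Mondays fall on 4, 11, 18, 25; the last is November 25.
1 February 2025 is a Saturday, so the first Saturday is February 1 and the third is February 15.
Daylight saving runs 25 November 2024 – 15 February 2025; February 16, 2025 is outside that window, so Galast is on standard time at UTC−01:00.
23:26 Galast + 1h = 00:26 UTC (rolling into the next day, 17 February 2025).
1 September 2024 is a Sunday, so the first Monday is September 2.
1 March 2025 is a Saturday, so the first Saturday is March 1 and the second is March 8.
At the standard offset (UTC−09:00), 00:26 UTC − 9h = 15:26 Rasove District standard time (rolling into the previous day, 16 February 2025).
The standard-time date in Rasove District, February 16, 2025, falls between 2 September 2024 and 8 March 2025, so daylight saving is in effect and Rasove District is at UTC−08:00.
00:26 UTC − 8h = 16:26 Rasove District (rolling into the previous day, 16 February 2025).

16:26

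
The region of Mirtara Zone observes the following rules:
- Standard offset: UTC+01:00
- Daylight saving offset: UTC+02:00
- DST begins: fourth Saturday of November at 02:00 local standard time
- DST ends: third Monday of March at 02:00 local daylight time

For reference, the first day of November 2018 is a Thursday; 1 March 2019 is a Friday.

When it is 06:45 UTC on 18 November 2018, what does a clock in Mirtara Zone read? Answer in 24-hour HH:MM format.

07:45

1 November 2018 is a Thursday, so the first Saturday is November 3 and the fourth is November 24.
1 March 2019 is a Friday, so the first Monday is March 4 and the third is March 18.
At the standard offset (UTC+01:00), 06:45 UTC + 1h = 07:45 Mirtara Zone standard time.
The standard-time date in Mirtara Zone, 18 November 2018, does not fall between 24 November 2018 and 18 March 2019, so daylight saving is not in effect and Mirtara Zone is at UTC+01:00.
06:45 UTC + 1h = 07:45 local.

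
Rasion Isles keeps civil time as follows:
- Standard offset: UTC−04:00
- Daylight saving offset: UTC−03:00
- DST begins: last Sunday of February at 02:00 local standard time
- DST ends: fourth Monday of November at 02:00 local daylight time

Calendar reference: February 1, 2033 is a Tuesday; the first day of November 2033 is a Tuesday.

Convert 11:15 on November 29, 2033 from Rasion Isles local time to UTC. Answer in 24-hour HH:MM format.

15:15

1 February 2033 is a Tuesday, so Sundays fall on 6, 13, 20, 27; the last is February 27.
1 November 2033 is a Tuesday, so the first Monday is November 7 and the fourth is November 28.
November 29, 2033 does not fall between 27 February and 28 November, so daylight saving is not in effect and Rasion Isles is at UTC−04:00.
11:15 local + 4h = 15:15 UTC.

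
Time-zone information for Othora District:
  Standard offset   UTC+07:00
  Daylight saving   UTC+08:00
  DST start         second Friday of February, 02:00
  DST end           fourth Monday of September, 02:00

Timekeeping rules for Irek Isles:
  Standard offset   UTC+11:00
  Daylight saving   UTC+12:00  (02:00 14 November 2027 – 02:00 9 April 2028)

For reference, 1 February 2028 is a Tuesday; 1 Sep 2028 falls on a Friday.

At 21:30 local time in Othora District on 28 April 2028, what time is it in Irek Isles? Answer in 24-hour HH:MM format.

00:30

1 February 2028 is a Tuesday, so the first Friday is February 4 and the second is February 11.
1 September 2028 is a Friday, so the first Monday is September 4 and the fourth is September 25.
28 April 2028 lies within the daylight-saving period (11 February – 25 September), so Othora District is on daylight time, UTC+08:00.
21:30 Othora District − 8h = 13:30 UTC.
At the standard offset (UTC+11:00), 13:30 UTC + 11h = 00:30 Irek Isles standard time (rolling into the next day, 29 April 2028).
The standard-time date in Irek Isles, 29 April 2028, is outside the daylight-saving period (14 November 2027 – 9 April 2028), so Irek Isles is on standard time, UTC+11:00.
13:30 UTC + 11h = 00:30 Irek Isles (rolling into the next day, 29 April 2028).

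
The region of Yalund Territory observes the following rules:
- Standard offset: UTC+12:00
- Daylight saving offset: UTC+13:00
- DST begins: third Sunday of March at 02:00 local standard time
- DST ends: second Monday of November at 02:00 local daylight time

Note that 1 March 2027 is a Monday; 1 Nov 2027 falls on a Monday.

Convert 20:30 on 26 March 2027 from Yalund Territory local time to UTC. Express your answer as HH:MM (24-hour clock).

1 March 2027 is a Monday, so the first Sunday is March 7 and the third is March 21.
1 November 2027 is a Monday, so the first Monday is November 1 and the second is November 8.
26 March 2027 falls between 21 March and 8 November, so daylight saving is in effect and Yalund Territory is at UTC+13:00.
20:30 local − 13h = 07:30 UTC.

07:30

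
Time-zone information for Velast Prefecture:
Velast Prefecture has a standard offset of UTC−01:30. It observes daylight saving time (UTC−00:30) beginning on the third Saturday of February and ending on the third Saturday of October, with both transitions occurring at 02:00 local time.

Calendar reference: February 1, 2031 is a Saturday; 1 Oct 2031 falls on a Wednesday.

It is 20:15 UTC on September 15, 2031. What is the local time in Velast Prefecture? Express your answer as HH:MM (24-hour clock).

1 February 2031 is a Saturday, so the first Saturday is February 1 and the third is February 15.
1 October 2031 is a Wednesday, so the first Saturday is October 4 and the third is October 18.
At the standard offset (UTC−01:30), 20:15 UTC − 1h30m = 18:45 Velast Prefecture standard time.
The standard-time date in Velast Prefecture, September 15, 2031, falls between 15 February and 18 October, so daylight saving is in effect and Velast Prefecture is at UTC−00:30.
20:15 UTC − 0h30m = 19:45 local.

19:45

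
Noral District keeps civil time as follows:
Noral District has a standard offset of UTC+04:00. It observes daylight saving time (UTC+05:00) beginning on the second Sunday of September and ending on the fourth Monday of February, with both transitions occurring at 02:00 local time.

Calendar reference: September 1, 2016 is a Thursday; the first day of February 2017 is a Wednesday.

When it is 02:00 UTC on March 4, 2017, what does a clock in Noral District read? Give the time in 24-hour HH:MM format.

1 September 2016 is a Thursday, so the first Sunday is September 4 and the second is September 11.
1 February 2017 is a Wednesday, so the first Monday is February 6 and the fourth is February 27.
At the standard offset (UTC+04:00), 02:00 UTC + 4h = 06:00 Noral District standard time.
Daylight saving runs 11 September 2016 – 27 February 2017; the standard-time date in Noral District, March 4, 2017, is outside that window, so Noral District is on standard time at UTC+04:00.
02:00 UTC + 4h = 06:00 local.

06:00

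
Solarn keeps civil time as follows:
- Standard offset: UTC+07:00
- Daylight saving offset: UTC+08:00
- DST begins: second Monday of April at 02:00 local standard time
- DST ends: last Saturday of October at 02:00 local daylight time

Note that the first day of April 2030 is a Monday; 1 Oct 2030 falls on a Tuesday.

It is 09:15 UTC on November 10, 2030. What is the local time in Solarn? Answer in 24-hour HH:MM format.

1 April 2030 is a Monday, so the first Monday is April 1 and the second is April 8.
1 October 2030 is a Tuesday, so Saturdays fall on 5, 12, 19, 26; the last is October 26.
At the standard offset (UTC+07:00), 09:15 UTC + 7h = 16:15 Solarn standard time.
The standard-time date in Solarn, November 10, 2030, is outside the daylight-saving period (8 April – 26 October), so Solarn is on standard time, UTC+07:00.
09:15 UTC + 7h = 16:15 local.

16:15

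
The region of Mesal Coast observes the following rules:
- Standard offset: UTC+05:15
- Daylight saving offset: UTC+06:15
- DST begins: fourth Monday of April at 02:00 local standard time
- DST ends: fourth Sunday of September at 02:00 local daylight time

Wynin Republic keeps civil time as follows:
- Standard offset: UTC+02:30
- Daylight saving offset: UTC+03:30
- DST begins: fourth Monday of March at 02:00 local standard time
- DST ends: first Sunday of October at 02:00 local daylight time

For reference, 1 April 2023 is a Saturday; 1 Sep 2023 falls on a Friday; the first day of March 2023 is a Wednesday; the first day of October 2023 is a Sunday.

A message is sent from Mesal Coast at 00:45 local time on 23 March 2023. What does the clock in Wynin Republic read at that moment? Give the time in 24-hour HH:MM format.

1 April 2023 is a Saturday, so the first Monday is April 3 and the fourth is April 24.
1 September 2023 is a Friday, so the first Sunday is September 3 and the fourth is September 24.
23 March 2023 does not fall between 24 April and 24 September, so daylight saving is not in effect and Mesal Coast is at UTC+05:15.
00:45 Mesal Coast − 5h15m = 19:30 UTC (rolling into the previous day, 22 March 2023).
1 March 2023 is a Wednesday, so the first Monday is March 6 and the fourth is March 27.
1 October 2023 is a Sunday, so the first Sunday is October 1.
At the standard offset (UTC+02:30), 19:30 UTC + 2h30m = 22:00 Wynin Republic standard time.
The standard-time date in Wynin Republic, 22 March 2023, does not fall between 27 March and 1 October, so daylight saving is not in effect and Wynin Republic is at UTC+02:30.
19:30 UTC + 2h30m = 22:00 Wynin Republic.

22:00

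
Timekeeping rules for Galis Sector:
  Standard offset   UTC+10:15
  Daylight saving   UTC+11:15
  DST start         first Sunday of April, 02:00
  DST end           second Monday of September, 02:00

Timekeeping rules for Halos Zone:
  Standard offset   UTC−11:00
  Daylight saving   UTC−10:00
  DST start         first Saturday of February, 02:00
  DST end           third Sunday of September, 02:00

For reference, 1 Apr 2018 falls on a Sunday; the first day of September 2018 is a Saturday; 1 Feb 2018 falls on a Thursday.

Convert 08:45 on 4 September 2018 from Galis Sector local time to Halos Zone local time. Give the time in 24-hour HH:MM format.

1 April 2018 is a Sunday, so the first Sunday is April 1.
1 September 2018 is a Saturday, so the first Monday is September 3 and the second is September 10.
4 September 2018 falls between 1 April and 10 September, so daylight saving is in effect and Galis Sector is at UTC+11:15.
08:45 Galis Sector − 11h15m = 21:30 UTC (rolling into the previous day, 3 September 2018).
1 February 2018 is a Thursday, so the first Saturday is February 3.
1 September 2018 is a Saturday, so the first Sunday is September 2 and the third is September 16.
At the standard offset (UTC−11:00), 21:30 UTC − 11h = 10:30 Halos Zone standard time.
The standard-time date in Halos Zone, 3 September 2018, falls between 3 February and 16 September, so daylight saving is in effect and Halos Zone is at UTC−10:00.
21:30 UTC − 10h = 11:30 Halos Zone.

11:30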